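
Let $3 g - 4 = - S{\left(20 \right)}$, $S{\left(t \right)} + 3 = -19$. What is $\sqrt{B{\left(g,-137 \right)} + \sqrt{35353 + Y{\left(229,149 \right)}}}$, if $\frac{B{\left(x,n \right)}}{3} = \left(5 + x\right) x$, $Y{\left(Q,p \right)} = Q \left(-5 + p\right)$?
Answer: $\frac{\sqrt{3198 + 9 \sqrt{68329}}}{3} \approx 24.834$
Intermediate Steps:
$S{\left(t \right)} = -22$ ($S{\left(t \right)} = -3 - 19 = -22$)
$g = \frac{26}{3}$ ($g = \frac{4}{3} + \frac{\left(-1\right) \left(-22\right)}{3} = \frac{4}{3} + \frac{1}{3} \cdot 22 = \frac{4}{3} + \frac{22}{3} = \frac{26}{3} \approx 8.6667$)
$B{\left(x,n \right)} = 3 x \left(5 + x\right)$ ($B{\left(x,n \right)} = 3 \left(5 + x\right) x = 3 x \left(5 + x\right)$)
$\sqrt{B{\left(g,-137 \right)} + \sqrt{35353 + Y{\left(229,149 \right)}}} = \sqrt{3 \cdot \frac{26}{3} \left(5 + \frac{26}{3}\right) + \sqrt{35353 + 229 \left(-5 + 149\right)}} = \sqrt{3 \cdot \frac{26}{3} \cdot \frac{41}{3} + \sqrt{35353 + 229 \cdot 144}} = \sqrt{\frac{1066}{3} + \sqrt{35353 + 32976}} = \sqrt{\frac{1066}{3} + \sqrt{68329}}$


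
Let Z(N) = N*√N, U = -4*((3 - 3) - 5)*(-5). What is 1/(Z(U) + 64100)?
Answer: 641/41098100 + I/4109810 ≈ 1.5597e-5 + 2.4332e-7*I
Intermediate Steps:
U = -100 (U = -4*(0 - 5)*(-5) = -4*(-5)*(-5) = 20*(-5) = -100)
Z(N) = N^(3/2)
1/(Z(U) + 64100) = 1/((-100)^(3/2) + 64100) = 1/(-1000*I + 64100) = 1/(64100 - 1000*I) = (64100 + 1000*I)/4109810000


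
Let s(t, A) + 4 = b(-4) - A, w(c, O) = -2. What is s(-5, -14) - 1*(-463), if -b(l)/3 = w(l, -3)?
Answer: 479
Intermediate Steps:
b(l) = 6 (b(l) = -3*(-2) = 6)
s(t, A) = 2 - A (s(t, A) = -4 + (6 - A) = 2 - A)
s(-5, -14) - 1*(-463) = (2 - 1*(-14)) - 1*(-463) = (2 + 14) + 463 = 16 + 463 = 479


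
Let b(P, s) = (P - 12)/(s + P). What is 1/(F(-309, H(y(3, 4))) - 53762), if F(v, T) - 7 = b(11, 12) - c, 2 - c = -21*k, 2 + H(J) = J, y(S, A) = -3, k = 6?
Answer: -23/1239310 ≈ -1.8559e-5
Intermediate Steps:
H(J) = -2 + J
b(P, s) = (-12 + P)/(P + s)
c = 128 (c = 2 - (-21)*6 = 2 - 1*(-126) = 2 + 126 = 128)
F(v, T) = -2784/23 (F(v, T) = 7 + ((-12 + 11)/(11 + 12) - 1*128) = 7 + (-1/23 - 128) = 7 - 2945/23 = -2784/23)
1/(F(-309, H(y(3, 4))) - 53762) = 1/(-2784/23 - 53762) = 1/(-1239310/23) = -23/1239310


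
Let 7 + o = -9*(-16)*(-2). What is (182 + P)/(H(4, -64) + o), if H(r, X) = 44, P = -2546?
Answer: 2364/251 ≈ 9.4183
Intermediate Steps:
o = -295 (o = -7 - 9*(-16)*(-2) = -7 + 144*(-2) = -7 - 288 = -295)
(182 + P)/(H(4, -64) + o) = (182 - 2546)/(44 - 295) = -2364/(-251) = -2364*(-1/251) = 2364/251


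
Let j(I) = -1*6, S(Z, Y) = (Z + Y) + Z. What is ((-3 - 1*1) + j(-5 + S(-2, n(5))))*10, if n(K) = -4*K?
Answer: -100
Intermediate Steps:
S(Z, Y) = Y + 2*Z (S(Z, Y) = (Y + Z) + Z = Y + 2*Z)
j(I) = -6
((-3 - 1*1) + j(-5 + S(-2, n(5))))*10 = ((-3 - 1*1) - 6)*10 = ((-3 - 1) - 6)*10 = (-4 - 6)*10 = -10*10 = -100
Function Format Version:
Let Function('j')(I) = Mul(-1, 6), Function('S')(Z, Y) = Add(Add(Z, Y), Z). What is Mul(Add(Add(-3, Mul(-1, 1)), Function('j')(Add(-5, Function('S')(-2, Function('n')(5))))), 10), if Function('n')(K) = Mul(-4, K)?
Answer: -100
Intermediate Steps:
Function('S')(Z, Y) = Add(Y, Mul(2, Z)) (Function('S')(Z, Y) = Add(Add(Y, Z), Z) = Add(Y, Mul(2, Z)))
Function('j')(I) = -6
Mul(Add(Add(-3, Mul(-1, 1)), Function('j')(Add(-5, Function('S')(-2, Function('n')(5))))), 10) = Mul(Add(Add(-3, Mul(-1, 1)), -6), 10) = Mul(Add(Add(-3, -1), -6), 10) = Mul(Add(-4, -6), 10) = Mul(-10, 10) = -100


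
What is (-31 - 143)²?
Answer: 30276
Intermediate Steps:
(-31 - 143)² = (-174)² = 30276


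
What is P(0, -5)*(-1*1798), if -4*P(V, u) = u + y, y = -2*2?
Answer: -8091/2 ≈ -4045.5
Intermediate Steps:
y = -4
P(V, u) = 1 - u/4 (P(V, u) = -(u - 4)/4 = -(-4 + u)/4 = 1 - u/4)
P(0, -5)*(-1*1798) = (1 - ¼*(-5))*(-1*1798) = (1 + 5/4)*(-1798) = (9/4)*(-1798) = -8091/2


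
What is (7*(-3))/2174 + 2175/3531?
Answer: 1551433/2558798 ≈ 0.60631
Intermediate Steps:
(7*(-3))/2174 + 2175/3531 = -21*1/2174 + 2175*(1/3531) = -21/2174 + 725/1177 = 1551433/2558798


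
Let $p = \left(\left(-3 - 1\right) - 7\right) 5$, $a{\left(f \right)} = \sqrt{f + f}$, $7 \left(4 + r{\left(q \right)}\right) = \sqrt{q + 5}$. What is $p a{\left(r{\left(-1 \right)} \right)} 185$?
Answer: $- \frac{20350 i \sqrt{91}}{7} \approx - 27732.0 i$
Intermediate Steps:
$r{\left(q \right)} = -4 + \frac{\sqrt{5 + q}}{7}$ ($r{\left(q \right)} = -4 + \frac{\sqrt{q + 5}}{7} = -4 + \frac{\sqrt{5 + q}}{7}$)
$a{\left(f \right)} = \sqrt{2} \sqrt{f}$ ($a{\left(f \right)} = \sqrt{2 f} = \sqrt{2} \sqrt{f}$)
$p = -55$ ($p = \left(-4 - 7\right) 5 = \left(-11\right) 5 = -55$)
$p a{\left(r{\left(-1 \right)} \right)} 185 = - 55 \sqrt{2} \sqrt{-4 + \frac{\sqrt{5 - 1}}{7}} \cdot 185 = - 55 \sqrt{2} \sqrt{-4 + \frac{\sqrt{4}}{7}} \cdot 185 = - 55 \sqrt{2} \sqrt{-4 + \frac{1}{7} \cdot 2} \cdot 185 = - 55 \sqrt{2} \sqrt{-4 + \frac{2}{7}} \cdot 185 = - 55 \sqrt{2} \sqrt{- \frac{26}{7}} \cdot 185 = - 55 \sqrt{2} \frac{i \sqrt{182}}{7} \cdot 185 = - 55 \frac{2 i \sqrt{91}}{7} \cdot 185 = - \frac{110 i \sqrt{91}}{7} \cdot 185 = - \frac{20350 i \sqrt{91}}{7}$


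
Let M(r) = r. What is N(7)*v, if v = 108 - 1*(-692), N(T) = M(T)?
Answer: 5600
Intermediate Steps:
N(T) = T
v = 800 (v = 108 + 692 = 800)
N(7)*v = 7*800 = 5600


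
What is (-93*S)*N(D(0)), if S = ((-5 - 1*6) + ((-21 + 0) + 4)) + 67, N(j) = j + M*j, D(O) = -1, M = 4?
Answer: 18135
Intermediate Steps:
N(j) = 5*j (N(j) = j + 4*j = 5*j)
S = 39 (S = ((-5 - 6) + (-21 + 4)) + 67 = (-11 - 17) + 67 = -28 + 67 = 39)
(-93*S)*N(D(0)) = (-93*39)*(5*(-1)) = -3627*(-5) = 18135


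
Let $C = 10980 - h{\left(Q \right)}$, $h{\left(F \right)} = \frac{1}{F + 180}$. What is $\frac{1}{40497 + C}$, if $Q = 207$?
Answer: $\frac{387}{19921598} \approx 1.9426 \cdot 10^{-5}$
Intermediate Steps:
$h{\left(F \right)} = \frac{1}{180 + F}$
$C = \frac{4249259}{387}$ ($C = 10980 - \frac{1}{180 + 207} = 10980 - \frac{1}{387} = \frac{4249259}{387} \approx 10980.0$)
$\frac{1}{40497 + C} = \frac{1}{40497 + \frac{4249259}{387}} = \frac{1}{\frac{19921598}{387}} = \frac{387}{19921598}$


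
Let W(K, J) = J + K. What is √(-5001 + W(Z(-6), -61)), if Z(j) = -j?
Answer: 8*I*√79 ≈ 71.106*I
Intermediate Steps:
√(-5001 + W(Z(-6), -61)) = √(-5001 + (-61 - 1*(-6))) = √(-5001 + (-61 + 6)) = √(-5001 - 55) = √(-5056) = 8*I*√79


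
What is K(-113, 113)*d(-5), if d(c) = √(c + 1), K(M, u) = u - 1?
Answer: 224*I ≈ 224.0*I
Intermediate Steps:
K(M, u) = -1 + u
d(c) = √(1 + c)
K(-113, 113)*d(-5) = (-1 + 113)*√(1 - 5) = 112*√(-4) = 112*(2*I) = 224*I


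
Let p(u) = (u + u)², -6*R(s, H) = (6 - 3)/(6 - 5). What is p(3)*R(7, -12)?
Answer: -18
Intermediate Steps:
R(s, H) = -½ (R(s, H) = -(6 - 3)/(6*(6 - 5)) = -1/(2*1) = -1/2 = -⅙*3 = -½)
p(u) = 4*u² (p(u) = (2*u)² = 4*u²)
p(3)*R(7, -12) = (4*3²)*(-½) = (4*9)*(-½) = 36*(-½) = -18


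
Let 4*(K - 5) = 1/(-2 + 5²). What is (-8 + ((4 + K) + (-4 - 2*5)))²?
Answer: 1428025/8464 ≈ 168.72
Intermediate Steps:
K = 461/92 (K = 5 + 1/(4*(-2 + 5²)) = 5 + 1/(4*(-2 + 25)) = 5 + (¼)/23 = 5 + (¼)*(1/23) = 5 + 1/92 = 461/92 ≈ 5.0109)
(-8 + ((4 + K) + (-4 - 2*5)))² = (-8 + ((4 + 461/92) + (-4 - 2*5)))² = (-8 + (829/92 + (-4 - 10)))² = (-8 + (829/92 - 14))² = (-8 - 459/92)² = (-1195/92)² = 1428025/8464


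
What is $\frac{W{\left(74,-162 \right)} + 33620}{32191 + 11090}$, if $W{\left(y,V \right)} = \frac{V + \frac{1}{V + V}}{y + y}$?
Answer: $\frac{1612093751}{2075410512} \approx 0.77676$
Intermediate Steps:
$W{\left(y,V \right)} = \frac{V + \frac{1}{2 V}}{2 y}$
$\frac{W{\left(74,-162 \right)} + 33620}{32191 + 11090} = \frac{\frac{1 + 2 \left(-162\right)^{2}}{4 \left(-162\right) 74} + 33620}{32191 + 11090} = \frac{\frac{1}{4} \left(- \frac{1}{162}\right) \frac{1}{74} \left(1 + 2 \cdot 26244\right) + 33620}{43281} = \left(\frac{1}{4} \left(- \frac{1}{162}\right) \frac{1}{74} \left(1 + 52488\right) + 33620\right) \frac{1}{43281} = \left(\frac{1}{4} \left(- \frac{1}{162}\right) \frac{1}{74} \cdot 52489 + 33620\right) \frac{1}{43281} = \left(- \frac{52489}{47952} + 33620\right) \frac{1}{43281} = \frac{1612093751}{47952} \cdot \frac{1}{43281} = \frac{1612093751}{2075410512}$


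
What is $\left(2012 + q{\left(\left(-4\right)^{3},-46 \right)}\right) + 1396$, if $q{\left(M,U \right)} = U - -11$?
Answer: $3373$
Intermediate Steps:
$q{\left(M,U \right)} = 11 + U$ ($q{\left(M,U \right)} = U + 11 = 11 + U$)
$\left(2012 + q{\left(\left(-4\right)^{3},-46 \right)}\right) + 1396 = \left(2012 + \left(11 - 46\right)\right) + 1396 = \left(2012 - 35\right) + 1396 = 1977 + 1396 = 3373$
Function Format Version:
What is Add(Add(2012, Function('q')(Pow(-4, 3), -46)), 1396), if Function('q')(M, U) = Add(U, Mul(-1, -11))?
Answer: 3373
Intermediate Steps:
Function('q')(M, U) = Add(11, U) (Function('q')(M, U) = Add(U, 11) = Add(11, U))
Add(Add(2012, Function('q')(Pow(-4, 3), -46)), 1396) = Add(Add(2012, Add(11, -46)), 1396) = Add(Add(2012, -35), 1396) = Add(1977, 1396) = 3373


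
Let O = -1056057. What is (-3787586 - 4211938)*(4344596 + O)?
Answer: -26306746655436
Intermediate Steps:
(-3787586 - 4211938)*(4344596 + O) = (-3787586 - 4211938)*(4344596 - 1056057) = -7999524*3288539 = -26306746655436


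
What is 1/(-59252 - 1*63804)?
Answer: -1/123056 ≈ -8.1264e-6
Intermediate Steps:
1/(-59252 - 1*63804) = 1/(-59252 - 63804) = 1/(-123056) = -1/123056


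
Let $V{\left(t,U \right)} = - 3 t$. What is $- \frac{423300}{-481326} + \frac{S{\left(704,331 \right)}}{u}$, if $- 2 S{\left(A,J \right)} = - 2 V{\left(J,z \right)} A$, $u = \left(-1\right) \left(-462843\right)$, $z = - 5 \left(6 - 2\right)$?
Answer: $- \frac{7808893754}{12376576101} \approx -0.63094$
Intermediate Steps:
$z = -20$ ($z = \left(-5\right) 4 = -20$)
$u = 462843$
$S{\left(A,J \right)} = - 3 A J$ ($S{\left(A,J \right)} = - \frac{- 2 \left(- 3 J\right) A}{2} = - \frac{6 J A}{2} = - \frac{6 A J}{2} = - 3 A J$)
$- \frac{423300}{-481326} + \frac{S{\left(704,331 \right)}}{u} = - \frac{423300}{-481326} + \frac{\left(-3\right) 704 \cdot 331}{462843} = \left(-423300\right) \left(- \frac{1}{481326}\right) - \frac{233024}{154281} = \frac{70550}{80221} - \frac{233024}{154281} = - \frac{7808893754}{12376576101}$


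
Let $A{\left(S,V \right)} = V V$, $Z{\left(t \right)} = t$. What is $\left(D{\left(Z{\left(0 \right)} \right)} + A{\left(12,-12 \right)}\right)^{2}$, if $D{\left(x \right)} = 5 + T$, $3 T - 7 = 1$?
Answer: $\frac{207025}{9} \approx 23003.0$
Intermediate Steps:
$T = \frac{8}{3}$ ($T = \frac{7}{3} + \frac{1}{3} \cdot 1 = \frac{7}{3} + \frac{1}{3} = \frac{8}{3} \approx 2.6667$)
$A{\left(S,V \right)} = V^{2}$
$D{\left(x \right)} = \frac{23}{3}$ ($D{\left(x \right)} = 5 + \frac{8}{3} = \frac{23}{3}$)
$\left(D{\left(Z{\left(0 \right)} \right)} + A{\left(12,-12 \right)}\right)^{2} = \left(\frac{23}{3} + \left(-12\right)^{2}\right)^{2} = \left(\frac{23}{3} + 144\right)^{2} = \left(\frac{455}{3}\right)^{2} = \frac{207025}{9}$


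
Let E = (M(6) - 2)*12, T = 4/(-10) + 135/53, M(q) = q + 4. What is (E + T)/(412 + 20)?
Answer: 26009/114480 ≈ 0.22719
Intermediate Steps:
M(q) = 4 + q
T = 569/265 (T = 4*(-⅒) + 135*(1/53) = -⅖ + 135/53 = 569/265 ≈ 2.1472)
E = 96 (E = ((4 + 6) - 2)*12 = (10 - 2)*12 = 8*12 = 96)
(E + T)/(412 + 20) = (96 + 569/265)/(412 + 20) = (26009/265)/432 = (26009/265)*(1/432) = 26009/114480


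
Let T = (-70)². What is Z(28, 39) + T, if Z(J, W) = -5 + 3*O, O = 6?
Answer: 4913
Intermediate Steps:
T = 4900
Z(J, W) = 13 (Z(J, W) = -5 + 3*6 = -5 + 18 = 13)
Z(28, 39) + T = 13 + 4900 = 4913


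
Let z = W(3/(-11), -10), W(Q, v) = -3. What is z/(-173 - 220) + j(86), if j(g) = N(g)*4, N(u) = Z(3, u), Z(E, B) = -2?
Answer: -1047/131 ≈ -7.9924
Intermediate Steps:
N(u) = -2
z = -3
j(g) = -8 (j(g) = -2*4 = -8)
z/(-173 - 220) + j(86) = -3/(-173 - 220) - 8 = -3/(-393) - 8 = -3*(-1/393) - 8 = 1/131 - 8 = -1047/131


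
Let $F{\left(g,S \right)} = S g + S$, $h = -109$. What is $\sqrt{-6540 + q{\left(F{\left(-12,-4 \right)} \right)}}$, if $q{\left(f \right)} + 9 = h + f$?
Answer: $i \sqrt{6614} \approx 81.327 i$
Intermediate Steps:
$F{\left(g,S \right)} = S + S g$
$q{\left(f \right)} = -118 + f$ ($q{\left(f \right)} = -9 + \left(-109 + f\right) = -118 + f$)
$\sqrt{-6540 + q{\left(F{\left(-12,-4 \right)} \right)}} = \sqrt{-6540 - \left(118 + 4 \left(1 - 12\right)\right)} = \sqrt{-6540 - 74} = \sqrt{-6614} = i \sqrt{6614}$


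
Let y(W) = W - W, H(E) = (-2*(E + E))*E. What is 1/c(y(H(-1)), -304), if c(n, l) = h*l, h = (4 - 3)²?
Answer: -1/304 ≈ -0.0032895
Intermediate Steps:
H(E) = -4*E² (H(E) = (-4*E)*E = -4*E²)
h = 1 (h = 1² = 1)
y(W) = 0
c(n, l) = l (c(n, l) = 1*l = l)
1/c(y(H(-1)), -304) = 1/(-304) = -1/304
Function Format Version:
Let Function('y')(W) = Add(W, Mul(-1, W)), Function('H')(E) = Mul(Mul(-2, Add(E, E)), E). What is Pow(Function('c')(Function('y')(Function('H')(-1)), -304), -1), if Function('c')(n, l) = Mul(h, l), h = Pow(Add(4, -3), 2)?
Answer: Rational(-1, 304) ≈ -0.0032895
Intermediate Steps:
Function('H')(E) = Mul(-4, Pow(E, 2)) (Function('H')(E) = Mul(Mul(-2, Mul(2, E)), E) = Mul(Mul(-4, E), E) = Mul(-4, Pow(E, 2)))
h = 1 (h = Pow(1, 2) = 1)
Function('y')(W) = 0
Function('c')(n, l) = l (Function('c')(n, l) = Mul(1, l) = l)
Pow(Function('c')(Function('y')(Function('H')(-1)), -304), -1) = Pow(-304, -1) = Rational(-1, 304)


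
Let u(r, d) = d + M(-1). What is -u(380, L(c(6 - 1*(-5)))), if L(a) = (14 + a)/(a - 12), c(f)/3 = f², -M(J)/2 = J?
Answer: -83/27 ≈ -3.0741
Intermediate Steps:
M(J) = -2*J
c(f) = 3*f²
L(a) = (14 + a)/(-12 + a)
u(r, d) = 2 + d (u(r, d) = d - 2*(-1) = d + 2 = 2 + d)
-u(380, L(c(6 - 1*(-5)))) = -(2 + (14 + 3*(6 - 1*(-5))²)/(-12 + 3*(6 - 1*(-5))²)) = -(2 + (14 + 3*(6 + 5)²)/(-12 + 3*(6 + 5)²)) = -(2 + (14 + 3*11²)/(-12 + 3*11²)) = -(2 + (14 + 3*121)/(-12 + 3*121)) = -(2 + (14 + 363)/(-12 + 363)) = -(2 + 377/351) = -(2 + (1/351)*377) = -(2 + 29/27) = -1*83/27 = -83/27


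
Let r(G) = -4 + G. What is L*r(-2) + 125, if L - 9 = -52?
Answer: 383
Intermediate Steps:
L = -43 (L = 9 - 52 = -43)
L*r(-2) + 125 = -43*(-4 - 2) + 125 = -43*(-6) + 125 = 258 + 125 = 383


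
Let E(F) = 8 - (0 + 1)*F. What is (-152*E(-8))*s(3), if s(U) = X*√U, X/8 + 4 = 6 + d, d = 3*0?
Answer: -38912*√3 ≈ -67398.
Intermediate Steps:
E(F) = 8 - F
d = 0
X = 16 (X = -32 + 8*(6 + 0) = -32 + 8*6 = -32 + 48 = 16)
s(U) = 16*√U
(-152*E(-8))*s(3) = (-152*(8 - 1*(-8)))*(16*√3) = (-152*(8 + 8))*(16*√3) = (-152*16)*(16*√3) = -38912*√3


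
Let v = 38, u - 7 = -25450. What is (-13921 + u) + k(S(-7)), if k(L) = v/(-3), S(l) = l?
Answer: -118130/3 ≈ -39377.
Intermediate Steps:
u = -25443 (u = 7 - 25450 = -25443)
k(L) = -38/3 (k(L) = 38/(-3) = 38*(-⅓) = -38/3)
(-13921 + u) + k(S(-7)) = (-13921 - 25443) - 38/3 = -39364 - 38/3 = -118130/3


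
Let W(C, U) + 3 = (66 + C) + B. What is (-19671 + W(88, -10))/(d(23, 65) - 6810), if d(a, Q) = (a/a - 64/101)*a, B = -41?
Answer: 1975661/686959 ≈ 2.8760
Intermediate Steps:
W(C, U) = 22 + C (W(C, U) = -3 + ((66 + C) - 41) = -3 + (25 + C) = 22 + C)
d(a, Q) = 37*a/101 (d(a, Q) = (1 - 64*1/101)*a = (1 - 64/101)*a = 37*a/101)
(-19671 + W(88, -10))/(d(23, 65) - 6810) = (-19671 + (22 + 88))/((37/101)*23 - 6810) = (-19671 + 110)/(851/101 - 6810) = -19561/(-686959/101) = -19561*(-101/686959) = 1975661/686959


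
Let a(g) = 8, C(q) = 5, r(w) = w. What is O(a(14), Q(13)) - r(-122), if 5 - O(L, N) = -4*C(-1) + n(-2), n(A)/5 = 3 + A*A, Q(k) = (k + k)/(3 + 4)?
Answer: 112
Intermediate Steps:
Q(k) = 2*k/7 (Q(k) = (2*k)/7 = (2*k)*(⅐) = 2*k/7)
n(A) = 15 + 5*A² (n(A) = 5*(3 + A*A) = 5*(3 + A²) = 15 + 5*A²)
O(L, N) = -10 (O(L, N) = 5 - (-4*5 + (15 + 5*(-2)²)) = 5 - (-20 + (15 + 5*4)) = 5 - (-20 + (15 + 20)) = 5 - (-20 + 35) = 5 - 1*15 = 5 - 15 = -10)
O(a(14), Q(13)) - r(-122) = -10 - 1*(-122) = -10 + 122 = 112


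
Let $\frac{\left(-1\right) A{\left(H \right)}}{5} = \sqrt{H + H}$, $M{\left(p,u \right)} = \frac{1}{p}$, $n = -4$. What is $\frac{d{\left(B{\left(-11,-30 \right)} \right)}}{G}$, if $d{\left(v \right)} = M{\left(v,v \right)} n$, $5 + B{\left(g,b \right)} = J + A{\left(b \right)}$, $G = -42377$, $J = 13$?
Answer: $\frac{8}{16569407} + \frac{10 i \sqrt{15}}{16569407} \approx 4.8282 \cdot 10^{-7} + 2.3374 \cdot 10^{-6} i$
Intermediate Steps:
$A{\left(H \right)} = - 5 \sqrt{2} \sqrt{H}$ ($A{\left(H \right)} = - 5 \sqrt{H + H} = - 5 \sqrt{2 H} = - 5 \sqrt{2} \sqrt{H}$)
$B{\left(g,b \right)} = 8 - 5 \sqrt{2} \sqrt{b}$ ($B{\left(g,b \right)} = -5 - \left(-13 + 5 \sqrt{2} \sqrt{b}\right) = 8 - 5 \sqrt{2} \sqrt{b}$)
$d{\left(v \right)} = - \frac{4}{v}$ ($d{\left(v \right)} = \frac{1}{v} \left(-4\right) = - \frac{4}{v}$)
$\frac{d{\left(B{\left(-11,-30 \right)} \right)}}{G} = \frac{\left(-4\right) \frac{1}{8 - 5 \sqrt{2} \sqrt{-30}}}{-42377} = - \frac{4}{8 - 5 \sqrt{2} i \sqrt{30}} \left(- \frac{1}{42377}\right) = - \frac{4}{8 - 10 i \sqrt{15}} \left(- \frac{1}{42377}\right) = \frac{4}{42377 \left(8 - 10 i \sqrt{15}\right)}$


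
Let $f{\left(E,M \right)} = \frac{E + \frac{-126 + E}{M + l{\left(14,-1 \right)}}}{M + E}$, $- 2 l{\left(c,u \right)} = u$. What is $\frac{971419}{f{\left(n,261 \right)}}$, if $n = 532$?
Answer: $\frac{402885344641}{279048} \approx 1.4438 \cdot 10^{6}$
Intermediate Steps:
$l{\left(c,u \right)} = - \frac{u}{2}$
$f{\left(E,M \right)} = \frac{E + \frac{-126 + E}{\frac{1}{2} + M}}{E + M}$ ($f{\left(E,M \right)} = \frac{E + \frac{-126 + E}{M - - \frac{1}{2}}}{M + E} = \frac{E + \frac{-126 + E}{M + \frac{1}{2}}}{E + M} = \frac{E + \frac{-126 + E}{\frac{1}{2} + M}}{E + M}$)
$\frac{971419}{f{\left(n,261 \right)}} = \frac{971419}{\frac{1}{532 + 261 + 2 \cdot 261^{2} + 2 \cdot 532 \cdot 261} \left(-252 + 3 \cdot 532 + 2 \cdot 532 \cdot 261\right)} = \frac{971419}{\frac{1}{532 + 261 + 2 \cdot 68121 + 277704} \left(-252 + 1596 + 277704\right)} = \frac{971419}{\frac{1}{532 + 261 + 136242 + 277704} \cdot 279048} = \frac{971419}{\frac{1}{414739} \cdot 279048} = \frac{971419}{\frac{279048}{414739}} = 971419 \cdot \frac{414739}{279048} = \frac{402885344641}{279048}$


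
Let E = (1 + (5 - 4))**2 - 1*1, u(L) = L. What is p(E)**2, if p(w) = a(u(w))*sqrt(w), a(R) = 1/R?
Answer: 1/3 ≈ 0.33333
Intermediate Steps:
E = 3 (E = (1 + 1)**2 - 1 = 2**2 - 1 = 4 - 1 = 3)
p(w) = 1/sqrt(w) (p(w) = sqrt(w)/w = 1/sqrt(w))
p(E)**2 = (1/sqrt(3))**2 = (sqrt(3)/3)**2 = 1/3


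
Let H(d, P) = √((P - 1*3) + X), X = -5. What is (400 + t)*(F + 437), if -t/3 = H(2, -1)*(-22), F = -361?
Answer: 30400 + 15048*I ≈ 30400.0 + 15048.0*I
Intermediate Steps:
H(d, P) = √(-8 + P) (H(d, P) = √((P - 1*3) - 5) = √((P - 3) - 5) = √((-3 + P) - 5) = √(-8 + P))
t = 198*I (t = -3*√(-8 - 1)*(-22) = -3*√(-9)*(-22) = -3*3*I*(-22) = -(-198)*I = 198*I ≈ 198.0*I)
(400 + t)*(F + 437) = (400 + 198*I)*(-361 + 437) = (400 + 198*I)*76 = 30400 + 15048*I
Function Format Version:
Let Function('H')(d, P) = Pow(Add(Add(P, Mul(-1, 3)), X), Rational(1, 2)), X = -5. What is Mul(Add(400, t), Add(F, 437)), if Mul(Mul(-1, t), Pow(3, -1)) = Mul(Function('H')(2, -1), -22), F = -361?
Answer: Add(30400, Mul(15048, I)) ≈ Add(30400., Mul(15048., I))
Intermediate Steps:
Function('H')(d, P) = Pow(Add(-8, P), Rational(1, 2)) (Function('H')(d, P) = Pow(Add(Add(P, Mul(-1, 3)), -5), Rational(1, 2)) = Pow(Add(Add(P, -3), -5), Rational(1, 2)) = Pow(Add(Add(-3, P), -5), Rational(1, 2)) = Pow(Add(-8, P), Rational(1, 2)))
t = Mul(198, I) (t = Mul(-3, Mul(Pow(Add(-8, -1), Rational(1, 2)), -22)) = Mul(-3, Mul(Pow(-9, Rational(1, 2)), -22)) = Mul(-3, Mul(Mul(3, I), -22)) = Mul(-3, Mul(-66, I)) = Mul(198, I) ≈ Mul(198.00, I))
Mul(Add(400, t), Add(F, 437)) = Mul(Add(400, Mul(198, I)), Add(-361, 437)) = Mul(Add(400, Mul(198, I)), 76) = Add(30400, Mul(15048, I))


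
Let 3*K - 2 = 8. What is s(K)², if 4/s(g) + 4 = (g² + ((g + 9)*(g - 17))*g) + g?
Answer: 729/13853284 ≈ 5.2623e-5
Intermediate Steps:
K = 10/3 (K = ⅔ + (⅓)*8 = ⅔ + 8/3 = 10/3 ≈ 3.3333)
s(g) = 4/(-4 + g + g² + g*(-17 + g)*(9 + g)) (s(g) = 4/(-4 + ((g² + ((g + 9)*(g - 17))*g) + g)) = 4/(-4 + ((g² + ((9 + g)*(-17 + g))*g) + g)) = 4/(-4 + ((g² + ((-17 + g)*(9 + g))*g) + g)) = 4/(-4 + ((g² + g*(-17 + g)*(9 + g)) + g)) = 4/(-4 + (g + g² + g*(-17 + g)*(9 + g))) = 4/(-4 + g + g² + g*(-17 + g)*(9 + g)))
s(K)² = (4/(-4 + (10/3)³ - 152*10/3 - 7*(10/3)²))² = (4/(-4 + 1000/27 - 1520/3 - 7*100/9))² = (4/(-4 + 1000/27 - 1520/3 - 700/9))² = (4/(-14888/27))² = (4*(-27/14888))² = (-27/3722)² = 729/13853284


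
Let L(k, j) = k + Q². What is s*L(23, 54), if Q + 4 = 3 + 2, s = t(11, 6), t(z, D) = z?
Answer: 264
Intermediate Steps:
s = 11
Q = 1 (Q = -4 + (3 + 2) = -4 + 5 = 1)
L(k, j) = 1 + k (L(k, j) = k + 1² = k + 1 = 1 + k)
s*L(23, 54) = 11*(1 + 23) = 11*24 = 264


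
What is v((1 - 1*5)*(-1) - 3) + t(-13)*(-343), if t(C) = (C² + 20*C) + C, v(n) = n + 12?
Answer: 35685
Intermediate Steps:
v(n) = 12 + n
t(C) = C² + 21*C
v((1 - 1*5)*(-1) - 3) + t(-13)*(-343) = (12 + ((1 - 1*5)*(-1) - 3)) - 13*(21 - 13)*(-343) = (12 + ((1 - 5)*(-1) - 3)) - 13*8*(-343) = (12 + (-4*(-1) - 3)) - 104*(-343) = (12 + (4 - 3)) + 35672 = (12 + 1) + 35672 = 13 + 35672 = 35685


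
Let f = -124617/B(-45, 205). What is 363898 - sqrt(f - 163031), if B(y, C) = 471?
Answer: 363898 - I*sqrt(4025072742)/157 ≈ 3.639e+5 - 404.1*I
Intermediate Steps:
f = -41539/157 (f = -124617/471 = -124617*1/471 = -41539/157 ≈ -264.58)
363898 - sqrt(f - 163031) = 363898 - sqrt(-41539/157 - 163031) = 363898 - sqrt(-25637406/157) = 363898 - I*sqrt(4025072742)/157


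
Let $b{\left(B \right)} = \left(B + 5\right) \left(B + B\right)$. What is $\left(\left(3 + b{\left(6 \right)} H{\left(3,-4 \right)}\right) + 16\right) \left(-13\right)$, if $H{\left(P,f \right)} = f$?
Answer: $6617$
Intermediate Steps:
$b{\left(B \right)} = 2 B \left(5 + B\right)$ ($b{\left(B \right)} = \left(5 + B\right) 2 B = 2 B \left(5 + B\right)$)
$\left(\left(3 + b{\left(6 \right)} H{\left(3,-4 \right)}\right) + 16\right) \left(-13\right) = \left(\left(3 + 2 \cdot 6 \left(5 + 6\right) \left(-4\right)\right) + 16\right) \left(-13\right) = \left(\left(3 + 2 \cdot 6 \cdot 11 \left(-4\right)\right) + 16\right) \left(-13\right) = \left(\left(3 + 132 \left(-4\right)\right) + 16\right) \left(-13\right) = \left(\left(3 - 528\right) + 16\right) \left(-13\right) = \left(-525 + 16\right) \left(-13\right) = \left(-509\right) \left(-13\right) = 6617$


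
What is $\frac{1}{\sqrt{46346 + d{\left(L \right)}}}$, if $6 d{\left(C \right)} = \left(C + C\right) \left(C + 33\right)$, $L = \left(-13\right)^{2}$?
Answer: $\frac{\sqrt{129882}}{86588} \approx 0.0041621$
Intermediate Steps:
$L = 169$
$d{\left(C \right)} = \frac{C \left(33 + C\right)}{3}$ ($d{\left(C \right)} = \frac{\left(C + C\right) \left(C + 33\right)}{6} = \frac{2 C \left(33 + C\right)}{6} = \frac{C \left(33 + C\right)}{3}$)
$\frac{1}{\sqrt{46346 + d{\left(L \right)}}} = \frac{1}{\sqrt{46346 + \frac{1}{3} \cdot 169 \left(33 + 169\right)}} = \frac{1}{\sqrt{46346 + \frac{1}{3} \cdot 169 \cdot 202}} = \frac{1}{\sqrt{46346 + \frac{34138}{3}}} = \frac{1}{\sqrt{\frac{173176}{3}}} = \frac{1}{\frac{2}{3} \sqrt{129882}} = \frac{\sqrt{129882}}{86588}$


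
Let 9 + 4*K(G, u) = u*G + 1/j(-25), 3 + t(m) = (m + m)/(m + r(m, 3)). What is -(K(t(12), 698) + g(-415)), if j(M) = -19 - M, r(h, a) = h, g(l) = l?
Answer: 18389/24 ≈ 766.21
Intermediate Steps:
t(m) = -2 (t(m) = -3 + (m + m)/(m + m) = -3 + (2*m)/((2*m)) = -3 + (2*m)*(1/(2*m)) = -3 + 1 = -2)
K(G, u) = -53/24 + G*u/4 (K(G, u) = -9/4 + (u*G + 1/(-19 - 1*(-25)))/4 = -9/4 + (G*u + 1/(-19 + 25))/4 = -9/4 + (G*u + 1/6)/4 = -9/4 + (G*u + ⅙)/4 = -9/4 + (⅙ + G*u)/4 = -9/4 + (1/24 + G*u/4) = -53/24 + G*u/4)
-(K(t(12), 698) + g(-415)) = -((-53/24 + (¼)*(-2)*698) - 415) = -((-53/24 - 349) - 415) = -(-8429/24 - 415) = -1*(-18389/24) = 18389/24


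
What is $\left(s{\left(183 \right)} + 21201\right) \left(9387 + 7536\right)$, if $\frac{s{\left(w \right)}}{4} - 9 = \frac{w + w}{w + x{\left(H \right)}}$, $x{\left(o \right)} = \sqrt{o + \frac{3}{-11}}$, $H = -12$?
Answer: $\frac{7360638965475}{20473} - \frac{4129212 i \sqrt{165}}{20473} \approx 3.5953 \cdot 10^{8} - 2590.8 i$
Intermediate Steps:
$x{\left(o \right)} = \sqrt{- \frac{3}{11} + o}$ ($x{\left(o \right)} = \sqrt{o + 3 \left(- \frac{1}{11}\right)} = \sqrt{o - \frac{3}{11}} = \sqrt{- \frac{3}{11} + o}$)
$s{\left(w \right)} = 36 + \frac{8 w}{w + \frac{3 i \sqrt{165}}{11}}$ ($s{\left(w \right)} = 36 + 4 \frac{w + w}{w + \frac{\sqrt{-33 + 121 \left(-12\right)}}{11}} = 36 + 4 \frac{2 w}{w + \frac{\sqrt{-33 - 1452}}{11}} = 36 + 4 \frac{2 w}{w + \frac{\sqrt{-1485}}{11}} = 36 + 4 \frac{2 w}{w + \frac{3 i \sqrt{165}}{11}} = 36 + \frac{8 w}{w + \frac{3 i \sqrt{165}}{11}}$)
$\left(s{\left(183 \right)} + 21201\right) \left(9387 + 7536\right) = \left(\frac{4 \left(121 \cdot 183 + 27 i \sqrt{165}\right)}{11 \cdot 183 + 3 i \sqrt{165}} + 21201\right) \left(9387 + 7536\right) = \left(\frac{4 \left(22143 + 27 i \sqrt{165}\right)}{2013 + 3 i \sqrt{165}} + 21201\right) 16923 = \left(21201 + \frac{4 \left(22143 + 27 i \sqrt{165}\right)}{2013 + 3 i \sqrt{165}}\right) 16923 = 358784523 + \frac{67692 \left(22143 + 27 i \sqrt{165}\right)}{2013 + 3 i \sqrt{165}}$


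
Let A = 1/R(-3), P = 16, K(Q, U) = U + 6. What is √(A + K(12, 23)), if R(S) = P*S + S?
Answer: √75378/51 ≈ 5.3833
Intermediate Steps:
K(Q, U) = 6 + U
R(S) = 17*S (R(S) = 16*S + S = 17*S)
A = -1/51 (A = 1/(17*(-3)) = 1/(-51) = -1/51 ≈ -0.019608)
√(A + K(12, 23)) = √(-1/51 + (6 + 23)) = √(-1/51 + 29) = √(1478/51) = √75378/51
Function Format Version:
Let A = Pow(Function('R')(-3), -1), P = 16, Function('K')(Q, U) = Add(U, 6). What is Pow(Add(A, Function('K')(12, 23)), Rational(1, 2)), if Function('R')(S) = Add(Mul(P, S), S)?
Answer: Mul(Rational(1, 51), Pow(75378, Rational(1, 2))) ≈ 5.3833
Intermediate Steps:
Function('K')(Q, U) = Add(6, U)
Function('R')(S) = Mul(17, S) (Function('R')(S) = Add(Mul(16, S), S) = Mul(17, S))
A = Rational(-1, 51) (A = Pow(Mul(17, -3), -1) = Pow(-51, -1) = Rational(-1, 51) ≈ -0.019608)
Pow(Add(A, Function('K')(12, 23)), Rational(1, 2)) = Pow(Add(Rational(-1, 51), Add(6, 23)), Rational(1, 2)) = Pow(Add(Rational(-1, 51), 29), Rational(1, 2)) = Pow(Rational(1478, 51), Rational(1, 2)) = Mul(Rational(1, 51), Pow(75378, Rational(1, 2)))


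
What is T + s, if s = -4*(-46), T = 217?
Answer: 401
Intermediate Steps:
s = 184
T + s = 217 + 184 = 401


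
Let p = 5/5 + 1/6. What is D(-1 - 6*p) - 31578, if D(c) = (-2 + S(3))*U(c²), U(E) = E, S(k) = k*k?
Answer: -31130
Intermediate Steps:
S(k) = k²
p = 7/6 (p = 5*(⅕) + 1*(⅙) = 1 + ⅙ = 7/6 ≈ 1.1667)
D(c) = 7*c² (D(c) = (-2 + 3²)*c² = (-2 + 9)*c² = 7*c²)
D(-1 - 6*p) - 31578 = 7*(-1 - 6*7/6)² - 31578 = 7*(-1 - 7)² - 31578 = 7*(-8)² - 31578 = 7*64 - 31578 = 448 - 31578 = -31130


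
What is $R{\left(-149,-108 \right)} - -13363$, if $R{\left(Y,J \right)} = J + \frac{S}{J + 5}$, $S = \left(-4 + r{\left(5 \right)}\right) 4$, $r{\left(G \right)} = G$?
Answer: $\frac{1365261}{103} \approx 13255.0$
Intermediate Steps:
$S = 4$ ($S = \left(-4 + 5\right) 4 = 1 \cdot 4 = 4$)
$R{\left(Y,J \right)} = J + \frac{4}{5 + J}$ ($R{\left(Y,J \right)} = J + \frac{1}{J + 5} \cdot 4 = J + \frac{1}{5 + J} 4 = J + \frac{4}{5 + J}$)
$R{\left(-149,-108 \right)} - -13363 = \frac{4 + \left(-108\right)^{2} + 5 \left(-108\right)}{5 - 108} - -13363 = \frac{4 + 11664 - 540}{-103} + 13363 = \left(- \frac{1}{103}\right) 11128 + 13363 = - \frac{11128}{103} + 13363 = \frac{1365261}{103}$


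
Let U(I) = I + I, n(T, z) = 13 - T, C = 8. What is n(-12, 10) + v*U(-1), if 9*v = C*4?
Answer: 161/9 ≈ 17.889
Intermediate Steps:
U(I) = 2*I
v = 32/9 (v = (8*4)/9 = (⅑)*32 = 32/9 ≈ 3.5556)
n(-12, 10) + v*U(-1) = (13 - 1*(-12)) + 32*(2*(-1))/9 = (13 + 12) + (32/9)*(-2) = 25 - 64/9 = 161/9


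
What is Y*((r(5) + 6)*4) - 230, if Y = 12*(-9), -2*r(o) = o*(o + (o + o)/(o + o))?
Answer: 3658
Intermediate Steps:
r(o) = -o*(1 + o)/2 (r(o) = -o*(o + (o + o)/(o + o))/2 = -o*(o + (2*o)/((2*o)))/2 = -o*(o + (2*o)*(1/(2*o)))/2 = -o*(o + 1)/2 = -o*(1 + o)/2)
Y = -108
Y*((r(5) + 6)*4) - 230 = -108*(-½*5*(1 + 5) + 6)*4 - 230 = -108*(-½*5*6 + 6)*4 - 230 = -108*(-15 + 6)*4 - 230 = -(-972)*4 - 230 = -108*(-36) - 230 = 3888 - 230 = 3658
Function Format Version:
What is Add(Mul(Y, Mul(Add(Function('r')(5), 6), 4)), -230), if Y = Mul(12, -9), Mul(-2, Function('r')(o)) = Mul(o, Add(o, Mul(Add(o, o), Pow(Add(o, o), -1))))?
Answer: 3658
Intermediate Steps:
Function('r')(o) = Mul(Rational(-1, 2), o, Add(1, o)) (Function('r')(o) = Mul(Rational(-1, 2), Mul(o, Add(o, Mul(Add(o, o), Pow(Add(o, o), -1))))) = Mul(Rational(-1, 2), Mul(o, Add(o, Mul(Mul(2, o), Pow(Mul(2, o), -1))))) = Mul(Rational(-1, 2), Mul(o, Add(o, Mul(Mul(2, o), Mul(Rational(1, 2), Pow(o, -1)))))) = Mul(Rational(-1, 2), Mul(o, Add(o, 1))) = Mul(Rational(-1, 2), Mul(o, Add(1, o))) = Mul(Rational(-1, 2), o, Add(1, o)))
Y = -108
Add(Mul(Y, Mul(Add(Function('r')(5), 6), 4)), -230) = Add(Mul(-108, Mul(Add(Mul(Rational(-1, 2), 5, Add(1, 5)), 6), 4)), -230) = Add(Mul(-108, Mul(Add(Mul(Rational(-1, 2), 5, 6), 6), 4)), -230) = Add(Mul(-108, Mul(Add(-15, 6), 4)), -230) = Add(Mul(-108, Mul(-9, 4)), -230) = Add(Mul(-108, -36), -230) = Add(3888, -230) = 3658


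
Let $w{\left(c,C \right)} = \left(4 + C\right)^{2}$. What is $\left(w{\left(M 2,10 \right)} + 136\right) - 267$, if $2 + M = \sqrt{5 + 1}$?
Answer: $65$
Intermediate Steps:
$M = -2 + \sqrt{6}$ ($M = -2 + \sqrt{5 + 1} = -2 + \sqrt{6} \approx 0.44949$)
$\left(w{\left(M 2,10 \right)} + 136\right) - 267 = \left(\left(4 + 10\right)^{2} + 136\right) - 267 = \left(14^{2} + 136\right) - 267 = \left(196 + 136\right) - 267 = 332 - 267 = 65$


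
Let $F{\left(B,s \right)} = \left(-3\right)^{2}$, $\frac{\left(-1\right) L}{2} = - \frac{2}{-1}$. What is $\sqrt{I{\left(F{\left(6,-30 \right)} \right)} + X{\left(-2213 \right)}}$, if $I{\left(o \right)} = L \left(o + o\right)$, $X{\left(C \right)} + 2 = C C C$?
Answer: $i \sqrt{10837877671} \approx 1.0411 \cdot 10^{5} i$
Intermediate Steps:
$L = -4$ ($L = - 2 \left(- \frac{2}{-1}\right) = - 2 \left(\left(-2\right) \left(-1\right)\right) = \left(-2\right) 2 = -4$)
$F{\left(B,s \right)} = 9$
$X{\left(C \right)} = -2 + C^{3}$ ($X{\left(C \right)} = -2 + C C C = -2 + C^{2} C = -2 + C^{3}$)
$I{\left(o \right)} = - 8 o$ ($I{\left(o \right)} = - 4 \left(o + o\right) = - 4 \cdot 2 o = - 8 o$)
$\sqrt{I{\left(F{\left(6,-30 \right)} \right)} + X{\left(-2213 \right)}} = \sqrt{\left(-8\right) 9 + \left(-2 + \left(-2213\right)^{3}\right)} = \sqrt{-72 - 10837877599} = \sqrt{-10837877671} = i \sqrt{10837877671}$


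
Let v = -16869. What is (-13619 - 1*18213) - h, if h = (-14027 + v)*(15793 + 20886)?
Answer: 1133202552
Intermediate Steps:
h = -1133234384 (h = (-14027 - 16869)*(15793 + 20886) = -30896*36679 = -1133234384)
(-13619 - 1*18213) - h = (-13619 - 1*18213) - 1*(-1133234384) = (-13619 - 18213) + 1133234384 = -31832 + 1133234384 = 1133202552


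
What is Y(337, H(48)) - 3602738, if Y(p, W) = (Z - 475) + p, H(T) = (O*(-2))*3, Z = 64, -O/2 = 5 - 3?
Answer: -3602812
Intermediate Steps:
O = -4 (O = -2*(5 - 3) = -2*2 = -4)
H(T) = 24 (H(T) = -4*(-2)*3 = 8*3 = 24)
Y(p, W) = -411 + p (Y(p, W) = (64 - 475) + p = -411 + p)
Y(337, H(48)) - 3602738 = (-411 + 337) - 3602738 = -74 - 3602738 = -3602812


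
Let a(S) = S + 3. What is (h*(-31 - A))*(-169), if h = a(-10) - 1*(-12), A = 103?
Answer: 113230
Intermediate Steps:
a(S) = 3 + S
h = 5 (h = (3 - 10) - 1*(-12) = -7 + 12 = 5)
(h*(-31 - A))*(-169) = (5*(-31 - 1*103))*(-169) = (5*(-31 - 103))*(-169) = (5*(-134))*(-169) = -670*(-169) = 113230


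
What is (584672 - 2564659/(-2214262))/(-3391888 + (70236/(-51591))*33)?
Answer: -37543967144967/217808217366488 ≈ -0.17237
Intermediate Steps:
(584672 - 2564659/(-2214262))/(-3391888 + (70236/(-51591))*33) = (584672 - 2564659*(-1/2214262))/(-3391888 + (70236*(-1/51591))*33) = (584672 + 2564659/2214262)/(-3391888 - 23412/17197*33) = 1294619556723/(2214262*(-3391888 - 772596/17197)) = 1294619556723/(2214262*(-58331070532/17197)) = (1294619556723/2214262)*(-17197/58331070532) = -37543967144967/217808217366488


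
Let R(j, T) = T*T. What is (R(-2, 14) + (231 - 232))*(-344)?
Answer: -67080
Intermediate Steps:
R(j, T) = T²
(R(-2, 14) + (231 - 232))*(-344) = (14² + (231 - 232))*(-344) = (196 - 1)*(-344) = 195*(-344) = -67080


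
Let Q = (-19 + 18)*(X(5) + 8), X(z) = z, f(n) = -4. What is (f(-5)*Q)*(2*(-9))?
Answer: -936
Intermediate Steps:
Q = -13 (Q = (-19 + 18)*(5 + 8) = -1*13 = -13)
(f(-5)*Q)*(2*(-9)) = (-4*(-13))*(2*(-9)) = 52*(-18) = -936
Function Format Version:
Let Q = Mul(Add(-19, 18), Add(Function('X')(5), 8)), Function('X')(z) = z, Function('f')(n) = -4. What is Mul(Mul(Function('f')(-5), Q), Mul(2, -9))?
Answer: -936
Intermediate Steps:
Q = -13 (Q = Mul(Add(-19, 18), Add(5, 8)) = Mul(-1, 13) = -13)
Mul(Mul(Function('f')(-5), Q), Mul(2, -9)) = Mul(Mul(-4, -13), Mul(2, -9)) = Mul(52, -18) = -936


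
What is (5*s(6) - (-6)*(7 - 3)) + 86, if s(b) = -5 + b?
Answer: 115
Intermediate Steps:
(5*s(6) - (-6)*(7 - 3)) + 86 = (5*(-5 + 6) - (-6)*(7 - 3)) + 86 = (5*1 - (-6)*4) + 86 = (5 - 1*(-24)) + 86 = (5 + 24) + 86 = 29 + 86 = 115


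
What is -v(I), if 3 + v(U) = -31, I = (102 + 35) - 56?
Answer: 34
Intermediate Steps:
I = 81 (I = 137 - 56 = 81)
v(U) = -34 (v(U) = -3 - 31 = -34)
-v(I) = -1*(-34) = 34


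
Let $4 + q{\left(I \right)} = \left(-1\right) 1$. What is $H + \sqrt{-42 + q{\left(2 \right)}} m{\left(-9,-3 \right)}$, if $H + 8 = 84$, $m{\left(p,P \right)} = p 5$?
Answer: $76 - 45 i \sqrt{47} \approx 76.0 - 308.5 i$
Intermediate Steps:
$q{\left(I \right)} = -5$ ($q{\left(I \right)} = -4 - 1 = -5$)
$m{\left(p,P \right)} = 5 p$
$H = 76$ ($H = -8 + 84 = 76$)
$H + \sqrt{-42 + q{\left(2 \right)}} m{\left(-9,-3 \right)} = 76 + \sqrt{-42 - 5} \cdot 5 \left(-9\right) = 76 + \sqrt{-47} \left(-45\right) = 76 + i \sqrt{47} \left(-45\right) = 76 - 45 i \sqrt{47}$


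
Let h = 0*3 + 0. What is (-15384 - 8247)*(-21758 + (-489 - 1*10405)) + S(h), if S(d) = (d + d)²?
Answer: 771599412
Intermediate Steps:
h = 0 (h = 0 + 0 = 0)
S(d) = 4*d² (S(d) = (2*d)² = 4*d²)
(-15384 - 8247)*(-21758 + (-489 - 1*10405)) + S(h) = (-15384 - 8247)*(-21758 + (-489 - 1*10405)) + 4*0² = -23631*(-21758 + (-489 - 10405)) + 4*0 = -23631*(-21758 - 10894) + 0 = -23631*(-32652) + 0 = 771599412 + 0 = 771599412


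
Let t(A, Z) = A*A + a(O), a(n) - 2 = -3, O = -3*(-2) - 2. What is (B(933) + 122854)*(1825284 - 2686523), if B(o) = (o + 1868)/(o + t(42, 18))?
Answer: -285257157192215/2696 ≈ -1.0581e+11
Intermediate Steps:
O = 4 (O = 6 - 2 = 4)
a(n) = -1 (a(n) = 2 - 3 = -1)
t(A, Z) = -1 + A² (t(A, Z) = A*A - 1 = A² - 1 = -1 + A²)
B(o) = (1868 + o)/(1763 + o) (B(o) = (o + 1868)/(o + (-1 + 42²)) = (1868 + o)/(o + (-1 + 1764)) = (1868 + o)/(o + 1763) = (1868 + o)/(1763 + o))
(B(933) + 122854)*(1825284 - 2686523) = ((1868 + 933)/(1763 + 933) + 122854)*(1825284 - 2686523) = (2801/2696 + 122854)*(-861239) = (331217185/2696)*(-861239) = -285257157192215/2696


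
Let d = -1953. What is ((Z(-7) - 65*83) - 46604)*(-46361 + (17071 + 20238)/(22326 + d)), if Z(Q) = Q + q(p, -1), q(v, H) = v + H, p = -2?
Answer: 49121218166096/20373 ≈ 2.4111e+9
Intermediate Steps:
q(v, H) = H + v
Z(Q) = -3 + Q (Z(Q) = Q + (-1 - 2) = Q - 3 = -3 + Q)
((Z(-7) - 65*83) - 46604)*(-46361 + (17071 + 20238)/(22326 + d)) = (((-3 - 7) - 65*83) - 46604)*(-46361 + (17071 + 20238)/(22326 - 1953)) = ((-10 - 5395) - 46604)*(-46361 + 37309/20373) = (-5405 - 46604)*(-46361 + 37309*(1/20373)) = -52009*(-46361 + 37309/20373) = -52009*(-944475344/20373) = 49121218166096/20373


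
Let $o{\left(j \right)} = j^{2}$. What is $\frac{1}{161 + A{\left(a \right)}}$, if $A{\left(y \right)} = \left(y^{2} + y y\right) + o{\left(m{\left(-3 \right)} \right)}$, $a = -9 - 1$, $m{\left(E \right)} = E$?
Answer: $\frac{1}{370} \approx 0.0027027$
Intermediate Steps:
$a = -10$
$A{\left(y \right)} = 9 + 2 y^{2}$ ($A{\left(y \right)} = \left(y^{2} + y y\right) + \left(-3\right)^{2} = \left(y^{2} + y^{2}\right) + 9 = 2 y^{2} + 9 = 9 + 2 y^{2}$)
$\frac{1}{161 + A{\left(a \right)}} = \frac{1}{161 + \left(9 + 2 \left(-10\right)^{2}\right)} = \frac{1}{161 + \left(9 + 2 \cdot 100\right)} = \frac{1}{161 + \left(9 + 200\right)} = \frac{1}{161 + 209} = \frac{1}{370}$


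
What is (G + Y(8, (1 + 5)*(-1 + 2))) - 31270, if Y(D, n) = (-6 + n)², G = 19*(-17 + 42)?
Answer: -30795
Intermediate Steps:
G = 475 (G = 19*25 = 475)
(G + Y(8, (1 + 5)*(-1 + 2))) - 31270 = (475 + (-6 + (1 + 5)*(-1 + 2))²) - 31270 = (475 + (-6 + 6*1)²) - 31270 = (475 + (-6 + 6)²) - 31270 = (475 + 0²) - 31270 = (475 + 0) - 31270 = 475 - 31270 = -30795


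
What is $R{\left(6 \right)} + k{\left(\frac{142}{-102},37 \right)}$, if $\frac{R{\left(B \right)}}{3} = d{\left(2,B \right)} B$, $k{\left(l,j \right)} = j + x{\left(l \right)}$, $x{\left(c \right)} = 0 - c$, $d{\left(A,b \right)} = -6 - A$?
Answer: $- \frac{5386}{51} \approx -105.61$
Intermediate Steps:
$x{\left(c \right)} = - c$
$k{\left(l,j \right)} = j - l$
$R{\left(B \right)} = - 24 B$ ($R{\left(B \right)} = 3 \left(-6 - 2\right) B = 3 \left(- 8 B\right) = - 24 B$)
$R{\left(6 \right)} + k{\left(\frac{142}{-102},37 \right)} = \left(-24\right) 6 + \left(37 - \frac{142}{-102}\right) = -144 + \left(37 - 142 \left(- \frac{1}{102}\right)\right) = -144 + \left(37 - - \frac{71}{51}\right) = -144 + \left(37 + \frac{71}{51}\right) = -144 + \frac{1958}{51} = - \frac{5386}{51}$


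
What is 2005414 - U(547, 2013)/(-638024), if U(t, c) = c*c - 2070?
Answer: 1279506312035/638024 ≈ 2.0054e+6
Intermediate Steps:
U(t, c) = -2070 + c² (U(t, c) = c² - 2070 = -2070 + c²)
2005414 - U(547, 2013)/(-638024) = 2005414 - (-2070 + 2013²)/(-638024) = 2005414 - (-2070 + 4052169)*(-1)/638024 = 2005414 - 4050099*(-1)/638024 = 2005414 - 1*(-4050099/638024) = 2005414 + 4050099/638024 = 1279506312035/638024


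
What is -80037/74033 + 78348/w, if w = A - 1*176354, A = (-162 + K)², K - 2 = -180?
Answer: -5331452691/2248900441 ≈ -2.3707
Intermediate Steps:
K = -178 (K = 2 - 180 = -178)
A = 115600 (A = (-162 - 178)² = (-340)² = 115600)
w = -60754 (w = 115600 - 1*176354 = 115600 - 176354 = -60754)
-80037/74033 + 78348/w = -80037/74033 + 78348/(-60754) = -80037*1/74033 + 78348*(-1/60754) = -80037/74033 - 39174/30377 = -5331452691/2248900441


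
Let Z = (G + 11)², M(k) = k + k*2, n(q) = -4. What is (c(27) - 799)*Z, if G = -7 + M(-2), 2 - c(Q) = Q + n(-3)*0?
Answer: -3296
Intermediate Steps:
c(Q) = 2 - Q (c(Q) = 2 - (Q - 4*0) = 2 - (Q + 0) = 2 - Q)
M(k) = 3*k (M(k) = k + 2*k = 3*k)
G = -13 (G = -7 + 3*(-2) = -7 - 6 = -13)
Z = 4 (Z = (-13 + 11)² = (-2)² = 4)
(c(27) - 799)*Z = ((2 - 1*27) - 799)*4 = ((2 - 27) - 799)*4 = (-25 - 799)*4 = -824*4 = -3296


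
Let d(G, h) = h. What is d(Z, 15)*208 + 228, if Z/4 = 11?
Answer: 3348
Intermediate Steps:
Z = 44 (Z = 4*11 = 44)
d(Z, 15)*208 + 228 = 15*208 + 228 = 3120 + 228 = 3348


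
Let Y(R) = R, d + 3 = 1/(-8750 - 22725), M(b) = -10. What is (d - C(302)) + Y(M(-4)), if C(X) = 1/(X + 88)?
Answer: -31922023/2455050 ≈ -13.003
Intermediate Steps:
C(X) = 1/(88 + X)
d = -94426/31475 (d = -3 + 1/(-8750 - 22725) = -3 + 1/(-31475) = -3 - 1/31475 = -94426/31475 ≈ -3.0000)
(d - C(302)) + Y(M(-4)) = (-94426/31475 - 1/(88 + 302)) - 10 = (-94426/31475 - 1/390) - 10 = -7371523/2455050 - 10 = -31922023/2455050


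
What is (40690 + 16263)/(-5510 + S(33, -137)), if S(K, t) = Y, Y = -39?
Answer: -56953/5549 ≈ -10.264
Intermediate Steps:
S(K, t) = -39
(40690 + 16263)/(-5510 + S(33, -137)) = (40690 + 16263)/(-5510 - 39) = 56953/(-5549) = 56953*(-1/5549) = -56953/5549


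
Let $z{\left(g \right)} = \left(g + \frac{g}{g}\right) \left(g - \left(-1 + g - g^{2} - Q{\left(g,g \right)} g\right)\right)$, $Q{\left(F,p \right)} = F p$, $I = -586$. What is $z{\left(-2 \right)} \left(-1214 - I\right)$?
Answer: $-1884$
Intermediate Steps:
$z{\left(g \right)} = \left(1 + g\right) \left(1 + g^{2} + g^{3}\right)$ ($z{\left(g \right)} = \left(g + \frac{g}{g}\right) \left(g - \left(-1 + g - g^{2} - g g g\right)\right) = \left(g + 1\right) \left(g - \left(-1 + g - g^{2} - g^{2} g\right)\right) = \left(1 + g\right) \left(g - \left(-1 + g - g^{2} - g^{3}\right)\right) = \left(1 + g\right) \left(g + \left(1 + g^{2} + g^{3} - g\right)\right) = \left(1 + g\right) \left(1 + g^{2} + g^{3}\right)$)
$z{\left(-2 \right)} \left(-1214 - I\right) = \left(1 - 2 + \left(-2\right)^{2} + \left(-2\right)^{4} + 2 \left(-2\right)^{3}\right) \left(-1214 - -586\right) = \left(1 - 2 + 4 + 16 + 2 \left(-8\right)\right) \left(-1214 + 586\right) = \left(1 - 2 + 4 + 16 - 16\right) \left(-628\right) = 3 \left(-628\right) = -1884$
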